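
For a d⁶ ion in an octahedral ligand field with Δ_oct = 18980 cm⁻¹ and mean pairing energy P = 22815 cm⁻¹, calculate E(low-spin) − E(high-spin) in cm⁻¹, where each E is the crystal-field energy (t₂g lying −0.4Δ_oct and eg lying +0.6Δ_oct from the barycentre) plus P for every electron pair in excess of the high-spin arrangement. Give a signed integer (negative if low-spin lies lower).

In the high-spin limit (t₂g⁴ eg²) the orbital term is -0.4Δ_oct = -7592 cm⁻¹, with no excess pairing.
Low-spin: t₂g⁶ eg⁰, orbital CFSE = -2.4Δ_oct = -45552 cm⁻¹; plus 2 excess pairs × P = +45630 cm⁻¹; total 78 cm⁻¹.
Thus E(LS) − E(HS) = 7670 cm⁻¹.

7670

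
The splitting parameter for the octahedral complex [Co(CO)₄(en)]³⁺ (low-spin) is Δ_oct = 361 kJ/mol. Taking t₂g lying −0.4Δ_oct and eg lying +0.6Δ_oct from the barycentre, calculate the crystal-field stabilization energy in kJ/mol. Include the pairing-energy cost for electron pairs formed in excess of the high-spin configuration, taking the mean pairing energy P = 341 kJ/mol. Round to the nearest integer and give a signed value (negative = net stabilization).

-184

Ligand charges: 4×(+0) from CO and 1×(+0) from en sum to +0; with overall charge +3, Co is +3.
Co is in group 9, so Co³⁺ is d⁶ (9 − 3 = 6).
Electron filling gives t₂g⁶ eg⁰.
The orbital stabilization is -2.4Δ_oct = -2.4 × 361 = -866 kJ/mol.
High-spin d⁶ would be t₂g⁴ eg² with 1 pair; low-spin has 3, so 2 excess pairs cost +2P = +682 kJ/mol.
Net CFSE = -866 + 682 = -184 kJ/mol.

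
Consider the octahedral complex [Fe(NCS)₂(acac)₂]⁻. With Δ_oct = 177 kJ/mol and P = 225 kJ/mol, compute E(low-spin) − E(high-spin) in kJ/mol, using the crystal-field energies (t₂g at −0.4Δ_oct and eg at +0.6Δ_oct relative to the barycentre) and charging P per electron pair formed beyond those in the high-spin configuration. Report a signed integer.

Ligand charges: 2×(-1) from NCS⁻ and 2×(-1) from acac⁻ sum to -4; with overall charge -1, Fe is +3.
Fe is in group 8, so Fe³⁺ is d⁵ (8 − 3 = 5).
In the high-spin limit (t₂g³ eg²) the orbital term is 0.0Δ_oct = 0 kJ/mol, with no excess pairing.
Low-spin: t₂g⁵ eg⁰, orbital CFSE = -2.0Δ_oct = -354 kJ/mol; plus 2 excess pairs × P = +450 kJ/mol; total 96 kJ/mol.
Thus E(LS) − E(HS) = 96 kJ/mol.

96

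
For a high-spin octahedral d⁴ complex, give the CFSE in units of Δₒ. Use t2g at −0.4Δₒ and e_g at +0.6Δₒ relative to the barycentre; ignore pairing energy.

-0.6 Δₒ

Configuration: t2g^3 e_g^1.
CFSE = 3(-0.4Δₒ) + 1(0.6Δₒ) = -1.2Δₒ + 0.6Δₒ = -0.6Δₒ.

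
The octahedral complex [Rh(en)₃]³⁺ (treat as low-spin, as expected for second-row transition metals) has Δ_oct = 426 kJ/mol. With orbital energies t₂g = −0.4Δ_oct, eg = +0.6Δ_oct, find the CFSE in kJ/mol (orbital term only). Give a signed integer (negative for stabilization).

en is neutral, so the +3 overall charge sits on Rh: oxidation state +3.
Rh³⁺: group 9, so d-count = 9 − 3 = 6.
Electron filling gives t₂g⁶ eg⁰.
Orbital CFSE = 6(-0.4) + 0(0.6) = -2.4Δ_oct = -2.4 × 426 = -1022 kJ/mol.

-1022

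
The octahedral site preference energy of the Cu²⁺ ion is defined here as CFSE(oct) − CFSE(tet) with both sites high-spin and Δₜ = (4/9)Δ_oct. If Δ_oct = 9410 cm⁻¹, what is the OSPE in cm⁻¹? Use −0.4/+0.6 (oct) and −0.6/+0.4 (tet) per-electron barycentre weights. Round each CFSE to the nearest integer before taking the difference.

Group 11 minus oxidation state +2 gives a d⁹ configuration for Cu²⁺.
In an octahedral site d⁹ (HS) is t₂g⁶ eg³, giving CFSE(oct) = -0.6Δ_oct = -5646 cm⁻¹.
Tetrahedral e⁴ t₂⁵ gives -0.4Δₜ = -0.4 × (4/9) × 9410 = -1673 cm⁻¹.
OSPE = CFSE(oct) − CFSE(tet) = -5646 − (-1673) = -3973 cm⁻¹.

-3973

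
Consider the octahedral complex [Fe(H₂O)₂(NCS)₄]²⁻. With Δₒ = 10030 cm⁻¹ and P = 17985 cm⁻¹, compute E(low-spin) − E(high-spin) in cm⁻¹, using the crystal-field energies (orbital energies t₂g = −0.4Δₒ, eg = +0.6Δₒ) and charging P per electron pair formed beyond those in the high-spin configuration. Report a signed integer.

Ligand charges: 2×(+0) from H₂O and 4×(-1) from NCS⁻ sum to -4; with overall charge -2, Fe is +2.
Group 8 minus oxidation state +2 gives a d⁶ configuration for Fe²⁺.
High-spin: t₂g⁴ eg², CFSE = -0.4Δₒ = -4012 cm⁻¹.
For low-spin the configuration is t₂g⁶ eg⁰: orbital energy -2.4 × 10030 = -24072 cm⁻¹, and 2 additional pairs relative to high-spin add 35970 cm⁻¹, giving 11898 cm⁻¹.
E(LS) − E(HS) = 11898 − (-4012) = 15910 cm⁻¹.

15910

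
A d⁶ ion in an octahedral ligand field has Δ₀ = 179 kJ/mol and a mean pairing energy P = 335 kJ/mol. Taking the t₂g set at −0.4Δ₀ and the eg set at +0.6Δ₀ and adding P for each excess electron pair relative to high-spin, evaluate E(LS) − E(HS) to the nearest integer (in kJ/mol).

High-spin d⁶ fills as t₂g⁴ eg² with CFSE 4(−0.4) + 2(+0.6) = -0.4Δ₀ = -72 kJ/mol.
Low-spin t₂g⁶ eg⁰ gives -2.4Δ₀ = -430 kJ/mol, but forming 2 extra pairs costs 2P = 670 kJ/mol, so E(LS) = -430 + 670 = 240 kJ/mol.
The difference is 240 − (-72) = 312 kJ/mol, so high-spin lies lower.

312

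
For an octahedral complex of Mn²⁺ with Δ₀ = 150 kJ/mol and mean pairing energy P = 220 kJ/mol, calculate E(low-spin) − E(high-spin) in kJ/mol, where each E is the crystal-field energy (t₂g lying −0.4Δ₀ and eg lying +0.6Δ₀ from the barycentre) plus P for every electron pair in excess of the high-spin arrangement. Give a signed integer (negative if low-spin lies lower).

140

Group 7 minus oxidation state +2 gives a d⁵ configuration for Mn²⁺.
High-spin: t₂g³ eg², CFSE = 0.0Δ₀ = 0 kJ/mol.
Low-spin: t₂g⁵ eg⁰, orbital CFSE = -2.0Δ₀ = -300 kJ/mol; plus 2 excess pairs × P = +440 kJ/mol; total 140 kJ/mol.
E(LS) − E(HS) = 140 − (0) = 140 kJ/mol.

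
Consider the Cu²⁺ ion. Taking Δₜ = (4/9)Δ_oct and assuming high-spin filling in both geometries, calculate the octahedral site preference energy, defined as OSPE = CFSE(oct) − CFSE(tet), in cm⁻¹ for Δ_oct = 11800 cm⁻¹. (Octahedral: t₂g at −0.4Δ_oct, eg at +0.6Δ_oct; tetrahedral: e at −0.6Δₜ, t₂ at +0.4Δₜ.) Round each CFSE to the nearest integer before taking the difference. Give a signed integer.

Cu²⁺: group 11, so d-count = 11 − 2 = 9.
In an octahedral site d⁹ (HS) is t₂g⁶ eg³, giving CFSE(oct) = -0.6Δ_oct = -7080 cm⁻¹.
In a tetrahedral site the filling is e⁴ t₂⁵: CFSE(tet) = -0.4Δₜ = -0.4 × (4/9)(11800) = -2098 cm⁻¹.
OSPE = CFSE(oct) − CFSE(tet) = -7080 − (-2098) = -4982 cm⁻¹.

-4982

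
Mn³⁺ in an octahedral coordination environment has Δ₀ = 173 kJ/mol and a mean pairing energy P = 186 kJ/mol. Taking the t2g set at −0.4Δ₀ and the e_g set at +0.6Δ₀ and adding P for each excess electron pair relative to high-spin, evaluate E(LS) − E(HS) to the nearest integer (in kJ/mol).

Mn is in group 7, so Mn³⁺ is d⁴ (7 − 3 = 4).
In the high-spin limit (t2g^3 e_g^1) the orbital term is -0.6Δ₀ = -104 kJ/mol, with no excess pairing.
Low-spin: t2g^4 e_g^0, orbital CFSE = -1.6Δ₀ = -277 kJ/mol; plus 1 excess pair × P = +186 kJ/mol; total -91 kJ/mol.
The difference is -91 − (-104) = 13 kJ/mol, so high-spin lies lower.

13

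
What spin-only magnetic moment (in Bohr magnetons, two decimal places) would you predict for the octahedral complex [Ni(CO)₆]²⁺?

CO is neutral, so the +2 overall charge sits on Ni: oxidation state +2.
Ni is in group 10, so Ni²⁺ is d⁸ (10 − 2 = 8).
For octahedral d⁸ the high- and low-spin configurations coincide.
Configuration: t₂g⁶ eg² → 2 unpaired electrons.
μ(spin-only) = √[2(2+2)] = √8 ≈ 2.83 Bohr magnetons.

2.83 Bohr magnetons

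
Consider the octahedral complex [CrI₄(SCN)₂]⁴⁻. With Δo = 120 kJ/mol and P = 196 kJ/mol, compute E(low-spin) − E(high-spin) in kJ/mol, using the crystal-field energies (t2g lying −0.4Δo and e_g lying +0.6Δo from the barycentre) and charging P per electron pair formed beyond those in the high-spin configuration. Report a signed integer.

76

Ligand charges: 4×(-1) from I⁻ and 2×(-1) from SCN⁻ sum to -6; with overall charge -4, Cr is +2.
Cr sits in group 6; removing 2 electrons leaves Cr²⁺ with 6 − 2 = 4 d electrons.
High-spin d⁴ fills as t2g^3 e_g^1 with CFSE 3(−0.4) + 1(+0.6) = -0.6Δo = -72 kJ/mol.
For low-spin the configuration is t2g^4 e_g^0: orbital energy -1.6 × 120 = -192 kJ/mol, and 1 additional pair relative to high-spin adds 196 kJ/mol, giving 4 kJ/mol.
Thus E(LS) − E(HS) = 76 kJ/mol.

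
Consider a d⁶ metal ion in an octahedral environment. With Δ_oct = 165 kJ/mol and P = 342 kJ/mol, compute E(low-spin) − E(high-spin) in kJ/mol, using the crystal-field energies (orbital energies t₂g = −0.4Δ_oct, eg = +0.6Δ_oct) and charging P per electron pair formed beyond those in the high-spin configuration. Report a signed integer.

354

High-spin d⁶ fills as t₂g⁴ eg² with CFSE 4(−0.4) + 2(+0.6) = -0.4Δ_oct = -66 kJ/mol.
For low-spin the configuration is t₂g⁶ eg⁰: orbital energy -2.4 × 165 = -396 kJ/mol, and 2 additional pairs relative to high-spin add 684 kJ/mol, giving 288 kJ/mol.
Thus E(LS) − E(HS) = 354 kJ/mol.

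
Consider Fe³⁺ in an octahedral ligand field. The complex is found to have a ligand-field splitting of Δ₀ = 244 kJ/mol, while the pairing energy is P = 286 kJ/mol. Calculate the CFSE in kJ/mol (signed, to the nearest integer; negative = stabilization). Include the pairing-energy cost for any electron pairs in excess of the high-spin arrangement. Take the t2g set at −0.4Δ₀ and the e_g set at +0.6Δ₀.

0

Group 8 minus oxidation state +3 gives a d⁵ configuration for Fe³⁺.
Δ₀ < P, so pairing is avoided: the ground state is high-spin.
That gives t2g^3 e_g^2.
Orbital CFSE = 0.0Δ₀ = 0.0 × 244 = 0 kJ/mol.
High-spin has no excess pairs, so no pairing correction applies.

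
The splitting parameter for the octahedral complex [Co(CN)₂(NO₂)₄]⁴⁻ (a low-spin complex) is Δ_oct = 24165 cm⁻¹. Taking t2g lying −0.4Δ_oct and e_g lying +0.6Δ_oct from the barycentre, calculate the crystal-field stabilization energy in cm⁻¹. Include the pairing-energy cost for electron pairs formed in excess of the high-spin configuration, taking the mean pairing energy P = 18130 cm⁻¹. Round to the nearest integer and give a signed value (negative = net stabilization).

Ligand charges: 2×(-1) from CN⁻ and 4×(-1) from NO₂⁻ sum to -6; with overall charge -4, Co is +2.
Co is in group 9, so Co²⁺ is d⁷ (9 − 2 = 7).
Electron filling gives t2g^6 e_g^1.
The orbital stabilization is -1.8Δ_oct = -1.8 × 24165 = -43497 cm⁻¹.
Pairing penalty: 3 pairs vs 2 in the high-spin reference → 1 extra × P = 18130 cm⁻¹.
Net CFSE = -43497 + 18130 = -25367 cm⁻¹.

-25367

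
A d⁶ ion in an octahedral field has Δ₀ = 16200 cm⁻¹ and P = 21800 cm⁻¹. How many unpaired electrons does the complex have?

With Δ₀ < P the complex is high-spin.
Filling d⁶ accordingly: t2g^4 e_g^2.
Unpaired electrons: 4.

4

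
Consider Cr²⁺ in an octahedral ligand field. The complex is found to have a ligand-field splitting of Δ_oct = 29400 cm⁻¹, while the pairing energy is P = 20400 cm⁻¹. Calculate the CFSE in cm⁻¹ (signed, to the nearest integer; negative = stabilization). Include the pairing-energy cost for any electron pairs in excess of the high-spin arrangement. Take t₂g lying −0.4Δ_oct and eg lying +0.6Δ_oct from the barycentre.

-26640

Cr is in group 6, so Cr²⁺ is d⁴ (6 − 2 = 4).
Here Δ_oct > P (29400 > 20400), so the low-spin state is favoured.
That gives t₂g⁴ eg⁰.
Orbital CFSE = -1.6Δ_oct = -1.6 × 29400 = -47040 cm⁻¹.
Excess pairs vs high-spin: 1 − 0 = 1; pairing cost = +20400 cm⁻¹.
Net CFSE = -47040 + 20400 = -26640 cm⁻¹.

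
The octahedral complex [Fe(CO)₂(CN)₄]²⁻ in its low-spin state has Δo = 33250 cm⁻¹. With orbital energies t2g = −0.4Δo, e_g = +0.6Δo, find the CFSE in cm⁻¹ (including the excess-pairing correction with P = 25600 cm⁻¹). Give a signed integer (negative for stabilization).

Ligand charges: 2×(+0) from CO and 4×(-1) from CN⁻ sum to -4; with overall charge -2, Fe is +2.
Group 8 minus oxidation state +2 gives a d⁶ configuration for Fe²⁺.
Electron filling gives t2g^6 e_g^0.
Orbital CFSE = 6(-0.4) + 0(0.6) = -2.4Δo = -2.4 × 33250 = -79800 cm⁻¹.
Relative to high-spin t2g^4 e_g^2 (1 paired), the low-spin configuration has 2 additional pairs, contributing +2 × 25600 = +51200 cm⁻¹.
Overall CFSE = -79800 + 51200 = -28600 cm⁻¹.

-28600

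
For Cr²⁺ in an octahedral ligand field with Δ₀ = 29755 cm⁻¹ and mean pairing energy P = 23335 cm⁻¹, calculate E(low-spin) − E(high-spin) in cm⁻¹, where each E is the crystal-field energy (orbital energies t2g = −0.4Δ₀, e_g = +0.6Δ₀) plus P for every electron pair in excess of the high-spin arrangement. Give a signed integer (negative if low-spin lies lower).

-6420

Cr is in group 6, so Cr²⁺ is d⁴ (6 − 2 = 4).
In the high-spin limit (t2g^3 e_g^1) the orbital term is -0.6Δ₀ = -17853 cm⁻¹, with no excess pairing.
Low-spin t2g^4 e_g^0 gives -1.6Δ₀ = -47608 cm⁻¹, but forming 1 extra pair costs 1P = 23335 cm⁻¹, so E(LS) = -47608 + 23335 = -24273 cm⁻¹.
Thus E(LS) − E(HS) = -6420 cm⁻¹.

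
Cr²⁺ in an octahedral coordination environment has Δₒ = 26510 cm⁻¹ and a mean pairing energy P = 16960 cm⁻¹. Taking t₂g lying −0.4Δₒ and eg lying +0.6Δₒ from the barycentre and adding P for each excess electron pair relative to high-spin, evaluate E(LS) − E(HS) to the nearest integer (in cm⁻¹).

-9550

Cr is in group 6, so Cr²⁺ is d⁴ (6 − 2 = 4).
High-spin: t₂g³ eg¹, CFSE = -0.6Δₒ = -15906 cm⁻¹.
Low-spin: t₂g⁴ eg⁰, orbital CFSE = -1.6Δₒ = -42416 cm⁻¹; plus 1 excess pair × P = +16960 cm⁻¹; total -25456 cm⁻¹.
The difference is -25456 − (-15906) = -9550 cm⁻¹, so low-spin lies lower.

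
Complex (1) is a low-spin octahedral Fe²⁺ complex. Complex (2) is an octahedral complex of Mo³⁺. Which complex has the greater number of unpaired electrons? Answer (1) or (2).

(1): Fe sits in group 8; removing 2 electrons leaves Fe²⁺ with 8 − 2 = 6 d electrons; t2g^6 e_g^0 → 0 unpaired.
(2): Mo³⁺: group 6, so d-count = 6 − 3 = 3; For octahedral d³ the high- and low-spin configurations coincide; t₂g³ eg⁰ → 3 unpaired.
So (2) has more unpaired electrons.

(2)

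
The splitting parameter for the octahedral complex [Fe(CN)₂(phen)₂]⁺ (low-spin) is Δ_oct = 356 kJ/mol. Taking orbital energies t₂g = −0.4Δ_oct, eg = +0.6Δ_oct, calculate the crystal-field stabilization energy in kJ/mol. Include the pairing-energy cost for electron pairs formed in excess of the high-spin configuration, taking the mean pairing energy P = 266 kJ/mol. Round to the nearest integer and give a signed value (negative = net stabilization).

-180

Ligand charges: 2×(-1) from CN⁻ and 2×(+0) from phen sum to -2; with overall charge +1, Fe is +3.
Group 8 minus oxidation state +3 gives a d⁵ configuration for Fe³⁺.
Configuration: t₂g⁵ eg⁰.
Orbital CFSE = 5(-0.4) + 0(0.6) = -2.0Δ_oct = -2.0 × 356 = -712 kJ/mol.
Pairing penalty: 2 pairs vs 0 in the high-spin reference → 2 extra × P = 532 kJ/mol.
Combining: -712 + 532 = -180 kJ/mol.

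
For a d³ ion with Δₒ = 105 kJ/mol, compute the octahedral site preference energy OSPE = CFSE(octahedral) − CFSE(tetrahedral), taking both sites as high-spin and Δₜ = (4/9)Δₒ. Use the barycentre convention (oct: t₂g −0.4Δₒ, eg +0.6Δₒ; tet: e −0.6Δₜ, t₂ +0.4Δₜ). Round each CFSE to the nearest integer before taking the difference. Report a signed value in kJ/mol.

-89

Octahedral (high-spin): t2g^3 e_g^0, CFSE = 3(−0.4) + 0(+0.6) = -1.2Δₒ = -1.2 × 105 = -126 kJ/mol.
Tetrahedral e^2 t2^1 gives -0.8Δₜ = -0.8 × (4/9) × 105 = -37 kJ/mol.
OSPE = -126 − (-37) = -89 kJ/mol.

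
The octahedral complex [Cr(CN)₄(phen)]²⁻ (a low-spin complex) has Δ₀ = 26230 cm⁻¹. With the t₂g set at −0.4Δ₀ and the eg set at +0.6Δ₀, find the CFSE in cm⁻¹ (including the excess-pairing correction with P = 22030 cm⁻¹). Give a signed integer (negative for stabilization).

-19938

Ligand charges: 4×(-1) from CN⁻ and 1×(+0) from phen sum to -4; with overall charge -2, Cr is +2.
Cr sits in group 6; removing 2 electrons leaves Cr²⁺ with 6 − 2 = 4 d electrons.
Configuration: t₂g⁴ eg⁰.
CFSE(orbital) = 4×(-0.4Δ₀) + 0×(0.6Δ₀) = -1.6Δ₀; with Δ₀ = 26230 cm⁻¹ that is -41968 cm⁻¹.
Pairing penalty: 1 pair vs 0 in the high-spin reference → 1 extra × P = 22030 cm⁻¹.
Overall CFSE = -41968 + 22030 = -19938 cm⁻¹.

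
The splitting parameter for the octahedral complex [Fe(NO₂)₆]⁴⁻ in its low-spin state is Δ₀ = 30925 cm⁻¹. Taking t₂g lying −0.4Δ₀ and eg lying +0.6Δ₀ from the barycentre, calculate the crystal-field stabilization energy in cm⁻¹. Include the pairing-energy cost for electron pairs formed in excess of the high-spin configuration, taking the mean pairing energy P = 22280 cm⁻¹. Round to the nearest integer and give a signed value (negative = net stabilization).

-29660

Each NO₂⁻ contributes -1; 6 × (-1) = -6. With overall charge -4, Fe is in the +2 oxidation state.
Fe is in group 8, so Fe²⁺ is d⁶ (8 − 2 = 6).
Electron filling gives t₂g⁶ eg⁰.
The orbital stabilization is -2.4Δ₀ = -2.4 × 30925 = -74220 cm⁻¹.
Relative to high-spin t₂g⁴ eg² (1 paired), the low-spin configuration has 2 additional pairs, contributing +2 × 22280 = +44560 cm⁻¹.
Combining: -74220 + 44560 = -29660 cm⁻¹.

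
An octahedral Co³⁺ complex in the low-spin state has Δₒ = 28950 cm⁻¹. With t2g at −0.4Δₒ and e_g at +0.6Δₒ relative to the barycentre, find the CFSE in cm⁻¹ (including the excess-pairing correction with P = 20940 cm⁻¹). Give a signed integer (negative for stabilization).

Group 9 minus oxidation state +3 gives a d⁶ configuration for Co³⁺.
Configuration: t2g^6 e_g^0.
Orbital CFSE = 6(-0.4) + 0(0.6) = -2.4Δₒ = -2.4 × 28950 = -69480 cm⁻¹.
Pairing penalty: 3 pairs vs 1 in the high-spin reference → 2 extra × P = 41880 cm⁻¹.
Combining: -69480 + 41880 = -27600 cm⁻¹.

-27600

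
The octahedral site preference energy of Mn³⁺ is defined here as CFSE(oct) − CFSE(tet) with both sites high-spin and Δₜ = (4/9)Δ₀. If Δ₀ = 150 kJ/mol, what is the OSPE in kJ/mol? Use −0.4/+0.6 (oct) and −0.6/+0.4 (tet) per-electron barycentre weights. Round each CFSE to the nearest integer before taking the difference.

Mn sits in group 7; removing 3 electrons leaves Mn³⁺ with 7 − 3 = 4 d electrons.
In an octahedral site d⁴ (HS) is t₂g³ eg¹, giving CFSE(oct) = -0.6Δ₀ = -90 kJ/mol.
In a tetrahedral site the filling is e² t₂²: CFSE(tet) = -0.4Δₜ = -0.4 × (4/9)(150) = -27 kJ/mol.
Subtracting, OSPE = -90 − (-27) = -63 kJ/mol.

-63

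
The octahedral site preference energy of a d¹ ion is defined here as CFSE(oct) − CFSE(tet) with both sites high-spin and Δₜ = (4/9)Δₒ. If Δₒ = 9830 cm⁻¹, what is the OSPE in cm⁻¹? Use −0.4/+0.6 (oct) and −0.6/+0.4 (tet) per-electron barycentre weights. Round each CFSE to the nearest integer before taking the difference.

Octahedral (high-spin): t₂g¹ eg⁰, CFSE = 1(−0.4) + 0(+0.6) = -0.4Δₒ = -0.4 × 9830 = -3932 cm⁻¹.
In a tetrahedral site the filling is e¹ t₂⁰: CFSE(tet) = -0.6Δₜ = -0.6 × (4/9)(9830) = -2621 cm⁻¹.
OSPE = CFSE(oct) − CFSE(tet) = -3932 − (-2621) = -1311 cm⁻¹.

-1311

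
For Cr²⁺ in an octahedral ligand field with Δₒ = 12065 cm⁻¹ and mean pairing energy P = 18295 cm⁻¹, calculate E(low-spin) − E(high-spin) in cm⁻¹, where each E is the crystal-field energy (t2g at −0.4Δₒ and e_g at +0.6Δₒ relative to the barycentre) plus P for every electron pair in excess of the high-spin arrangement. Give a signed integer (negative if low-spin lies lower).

Cr is in group 6, so Cr²⁺ is d⁴ (6 − 2 = 4).
High-spin d⁴ fills as t2g^3 e_g^1 with CFSE 3(−0.4) + 1(+0.6) = -0.6Δₒ = -7239 cm⁻¹.
Low-spin: t2g^4 e_g^0, orbital CFSE = -1.6Δₒ = -19304 cm⁻¹; plus 1 excess pair × P = +18295 cm⁻¹; total -1009 cm⁻¹.
E(LS) − E(HS) = -1009 − (-7239) = 6230 cm⁻¹.

6230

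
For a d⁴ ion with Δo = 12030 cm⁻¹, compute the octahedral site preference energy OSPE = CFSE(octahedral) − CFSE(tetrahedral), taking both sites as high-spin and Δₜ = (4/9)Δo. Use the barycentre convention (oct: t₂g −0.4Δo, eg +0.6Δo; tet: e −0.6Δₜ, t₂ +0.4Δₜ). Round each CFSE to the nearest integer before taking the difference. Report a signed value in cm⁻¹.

Octahedral high-spin t₂g³ eg¹: CFSE = -0.6 × 12030 = -7218 cm⁻¹.
In a tetrahedral site the filling is e² t₂²: CFSE(tet) = -0.4Δₜ = -0.4 × (4/9)(12030) = -2139 cm⁻¹.
OSPE = -7218 − (-2139) = -5079 cm⁻¹.

-5079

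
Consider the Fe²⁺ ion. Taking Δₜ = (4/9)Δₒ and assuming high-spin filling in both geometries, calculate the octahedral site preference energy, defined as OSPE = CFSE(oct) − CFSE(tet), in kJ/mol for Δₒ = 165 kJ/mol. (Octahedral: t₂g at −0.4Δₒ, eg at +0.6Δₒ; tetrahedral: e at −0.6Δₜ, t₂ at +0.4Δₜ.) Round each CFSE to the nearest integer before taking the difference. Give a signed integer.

-22

Fe²⁺: group 8, so d-count = 8 − 2 = 6.
Octahedral (high-spin): t₂g⁴ eg², CFSE = 4(−0.4) + 2(+0.6) = -0.4Δₒ = -0.4 × 165 = -66 kJ/mol.
In a tetrahedral site the filling is e³ t₂³: CFSE(tet) = -0.6Δₜ = -0.6 × (4/9)(165) = -44 kJ/mol.
OSPE = CFSE(oct) − CFSE(tet) = -66 − (-44) = -22 kJ/mol.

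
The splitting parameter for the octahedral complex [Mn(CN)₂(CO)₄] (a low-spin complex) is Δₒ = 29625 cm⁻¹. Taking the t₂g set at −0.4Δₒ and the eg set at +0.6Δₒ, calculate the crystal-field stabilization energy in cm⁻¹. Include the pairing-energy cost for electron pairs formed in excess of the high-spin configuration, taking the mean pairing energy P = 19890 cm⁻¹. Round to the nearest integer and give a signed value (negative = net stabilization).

-19470

Ligand charges: 2×(-1) from CN⁻ and 4×(+0) from CO sum to -2; with overall charge +0, Mn is +2.
Mn sits in group 7; removing 2 electrons leaves Mn²⁺ with 7 − 2 = 5 d electrons.
The d⁵ electrons fill as t₂g⁵ eg⁰.
Orbital CFSE = 5(-0.4) + 0(0.6) = -2.0Δₒ = -2.0 × 29625 = -59250 cm⁻¹.
High-spin d⁵ would be t₂g³ eg² with 0 pairs; low-spin has 2, so 2 excess pairs cost +2P = +39780 cm⁻¹.
Combining: -59250 + 39780 = -19470 cm⁻¹.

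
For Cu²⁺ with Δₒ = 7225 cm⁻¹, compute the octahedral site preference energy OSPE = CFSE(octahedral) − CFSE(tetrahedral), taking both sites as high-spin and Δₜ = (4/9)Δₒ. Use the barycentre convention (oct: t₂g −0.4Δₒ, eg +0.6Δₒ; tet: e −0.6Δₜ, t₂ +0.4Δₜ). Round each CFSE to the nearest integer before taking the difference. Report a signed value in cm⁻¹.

Group 11 minus oxidation state +2 gives a d⁹ configuration for Cu²⁺.
In an octahedral site d⁹ (HS) is t2g^6 e_g^3, giving CFSE(oct) = -0.6Δₒ = -4335 cm⁻¹.
Tetrahedral: e^4 t2^5, CFSE = 4(−0.6) + 5(+0.4) = -0.4Δₜ = -0.4 × (4/9) × 7225 = -1284 cm⁻¹.
OSPE = -4335 − (-1284) = -3051 cm⁻¹.

-3051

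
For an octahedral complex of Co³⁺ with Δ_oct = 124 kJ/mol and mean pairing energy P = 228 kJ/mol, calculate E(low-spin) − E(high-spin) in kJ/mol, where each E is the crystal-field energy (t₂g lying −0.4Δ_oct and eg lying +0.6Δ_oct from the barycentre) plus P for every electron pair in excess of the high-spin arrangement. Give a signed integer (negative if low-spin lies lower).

208

Co is in group 9, so Co³⁺ is d⁶ (9 − 3 = 6).
High-spin d⁶ fills as t₂g⁴ eg² with CFSE 4(−0.4) + 2(+0.6) = -0.4Δ_oct = -50 kJ/mol.
For low-spin the configuration is t₂g⁶ eg⁰: orbital energy -2.4 × 124 = -298 kJ/mol, and 2 additional pairs relative to high-spin add 456 kJ/mol, giving 158 kJ/mol.
Thus E(LS) − E(HS) = 208 kJ/mol.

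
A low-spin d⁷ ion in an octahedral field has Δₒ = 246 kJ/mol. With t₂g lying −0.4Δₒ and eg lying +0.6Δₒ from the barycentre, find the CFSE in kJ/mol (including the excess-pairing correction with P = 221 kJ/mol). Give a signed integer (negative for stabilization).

-222

Electron filling gives t₂g⁶ eg¹.
CFSE(orbital) = 6×(-0.4Δₒ) + 1×(0.6Δₒ) = -1.8Δₒ; with Δₒ = 246 kJ/mol that is -443 kJ/mol.
Pairing penalty: 3 pairs vs 2 in the high-spin reference → 1 extra × P = 221 kJ/mol.
Net CFSE = -443 + 221 = -222 kJ/mol.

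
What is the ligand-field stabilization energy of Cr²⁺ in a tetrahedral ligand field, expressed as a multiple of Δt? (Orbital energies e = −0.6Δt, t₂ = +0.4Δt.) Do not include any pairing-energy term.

-0.4 Δt

Cr sits in group 6; removing 2 electrons leaves Cr²⁺ with 6 − 2 = 4 d electrons.
Tetrahedral splitting is small, so the complex is high-spin.
Configuration: e² t₂².
CFSE = 2(-0.6Δt) + 2(0.4Δt) = -1.2Δt + 0.8Δt = -0.4Δt.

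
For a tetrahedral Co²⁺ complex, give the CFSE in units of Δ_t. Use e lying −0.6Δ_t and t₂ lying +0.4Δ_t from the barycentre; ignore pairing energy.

-1.2 Δ_t

Co is in group 9, so Co²⁺ is d⁷ (9 − 2 = 7).
With tetrahedral geometry the complex is necessarily high-spin.
Configuration: e⁴ t₂³.
CFSE = 4(-0.6Δ_t) + 3(0.4Δ_t) = -2.4Δ_t + 1.2Δ_t = -1.2Δ_t.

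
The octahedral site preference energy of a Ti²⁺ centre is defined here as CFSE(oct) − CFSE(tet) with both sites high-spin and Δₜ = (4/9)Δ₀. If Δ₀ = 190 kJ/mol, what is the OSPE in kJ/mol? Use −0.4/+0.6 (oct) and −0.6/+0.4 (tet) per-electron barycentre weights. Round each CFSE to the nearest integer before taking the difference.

Group 4 minus oxidation state +2 gives a d² configuration for Ti²⁺.
Octahedral (high-spin): t2g^2 e_g^0, CFSE = 2(−0.4) + 0(+0.6) = -0.8Δ₀ = -0.8 × 190 = -152 kJ/mol.
In a tetrahedral site the filling is e^2 t2^0: CFSE(tet) = -1.2Δₜ = -1.2 × (4/9)(190) = -101 kJ/mol.
OSPE = -152 − (-101) = -51 kJ/mol.

-51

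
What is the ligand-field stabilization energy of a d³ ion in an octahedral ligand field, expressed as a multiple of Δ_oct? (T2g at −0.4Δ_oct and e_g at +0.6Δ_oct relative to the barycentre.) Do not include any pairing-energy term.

Configuration: t2g^3 e_g^0.
CFSE = 3(-0.4Δ_oct) + 0(0.6Δ_oct) = -1.2Δ_oct + 0.0Δ_oct = -1.2Δ_oct.

-1.2 Δ_oct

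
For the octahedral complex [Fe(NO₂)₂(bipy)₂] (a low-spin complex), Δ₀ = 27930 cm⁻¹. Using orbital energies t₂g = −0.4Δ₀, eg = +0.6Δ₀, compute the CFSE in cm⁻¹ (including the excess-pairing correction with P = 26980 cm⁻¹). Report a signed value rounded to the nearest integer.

Ligand charges: 2×(-1) from NO₂⁻ and 2×(+0) from bipy sum to -2; with overall charge +0, Fe is +2.
Fe is in group 8, so Fe²⁺ is d⁶ (8 − 2 = 6).
Configuration: t₂g⁶ eg⁰.
CFSE(orbital) = 6×(-0.4Δ₀) + 0×(0.6Δ₀) = -2.4Δ₀; with Δ₀ = 27930 cm⁻¹ that is -67032 cm⁻¹.
Relative to high-spin t₂g⁴ eg² (1 paired), the low-spin configuration has 2 additional pairs, contributing +2 × 26980 = +53960 cm⁻¹.
Net CFSE = -67032 + 53960 = -13072 cm⁻¹.

-13072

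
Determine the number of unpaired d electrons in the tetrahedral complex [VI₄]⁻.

Each I⁻ contributes -1; 4 × (-1) = -4. With overall charge -1, V is in the +3 oxidation state.
V is in group 5, so V³⁺ is d² (5 − 3 = 2).
With tetrahedral geometry the complex is necessarily high-spin.
Configuration: e² t₂⁰, giving 2 unpaired electrons.

2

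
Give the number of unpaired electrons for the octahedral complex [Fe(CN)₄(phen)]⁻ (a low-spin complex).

Ligand charges: 4×(-1) from CN⁻ and 1×(+0) from phen sum to -4; with overall charge -1, Fe is +3.
Fe sits in group 8; removing 3 electrons leaves Fe³⁺ with 8 − 3 = 5 d electrons.
Configuration: t₂g⁵ eg⁰, giving 1 unpaired electron.

1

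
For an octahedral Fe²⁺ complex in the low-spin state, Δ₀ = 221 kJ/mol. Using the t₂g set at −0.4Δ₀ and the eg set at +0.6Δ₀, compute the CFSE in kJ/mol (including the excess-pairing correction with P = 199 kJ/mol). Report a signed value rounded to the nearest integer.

Fe²⁺: group 8, so d-count = 8 − 2 = 6.
The d⁶ electrons fill as t₂g⁶ eg⁰.
CFSE(orbital) = 6×(-0.4Δ₀) + 0×(0.6Δ₀) = -2.4Δ₀; with Δ₀ = 221 kJ/mol that is -530 kJ/mol.
Pairing penalty: 3 pairs vs 1 in the high-spin reference → 2 extra × P = 398 kJ/mol.
Combining: -530 + 398 = -132 kJ/mol.

-132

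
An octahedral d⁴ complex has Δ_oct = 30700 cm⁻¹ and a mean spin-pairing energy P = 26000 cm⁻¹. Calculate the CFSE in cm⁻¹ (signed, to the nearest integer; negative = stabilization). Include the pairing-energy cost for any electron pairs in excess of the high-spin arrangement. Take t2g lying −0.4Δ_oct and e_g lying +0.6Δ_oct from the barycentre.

-23120

With Δ_oct > P the complex is low-spin.
Configuration: t2g^4 e_g^0.
Orbital CFSE = -1.6Δ_oct = -1.6 × 30700 = -49120 cm⁻¹.
Excess pairs vs high-spin: 1 − 0 = 1; pairing cost = +26000 cm⁻¹.
Net CFSE = -49120 + 26000 = -23120 cm⁻¹.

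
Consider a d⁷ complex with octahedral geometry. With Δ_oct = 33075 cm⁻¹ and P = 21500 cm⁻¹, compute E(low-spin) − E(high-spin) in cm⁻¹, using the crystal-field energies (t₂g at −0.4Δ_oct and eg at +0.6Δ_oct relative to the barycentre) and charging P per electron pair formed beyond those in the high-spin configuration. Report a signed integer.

-11575

In the high-spin limit (t₂g⁵ eg²) the orbital term is -0.8Δ_oct = -26460 cm⁻¹, with no excess pairing.
For low-spin the configuration is t₂g⁶ eg¹: orbital energy -1.8 × 33075 = -59535 cm⁻¹, and 1 additional pair relative to high-spin adds 21500 cm⁻¹, giving -38035 cm⁻¹.
The difference is -38035 − (-26460) = -11575 cm⁻¹, so low-spin lies lower.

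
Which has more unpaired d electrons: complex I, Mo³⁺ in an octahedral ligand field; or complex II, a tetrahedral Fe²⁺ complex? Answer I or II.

I: Mo³⁺: group 6, so d-count = 6 − 3 = 3; t₂g³ eg⁰ → 3 unpaired.
II: Group 8 minus oxidation state +2 gives a d⁶ configuration for Fe²⁺; With tetrahedral geometry the complex is necessarily high-spin; e³ t₂³ → 4 unpaired.
So II has more unpaired electrons.

II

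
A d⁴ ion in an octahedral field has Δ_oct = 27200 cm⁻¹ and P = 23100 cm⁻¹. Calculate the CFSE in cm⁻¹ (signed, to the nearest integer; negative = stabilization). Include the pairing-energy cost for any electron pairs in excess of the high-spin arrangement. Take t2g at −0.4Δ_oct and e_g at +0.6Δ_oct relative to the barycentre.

-20420

Since Δ_oct = 27200 cm⁻¹ > P = 23100 cm⁻¹, the complex adopts the low-spin configuration.
That gives t2g^4 e_g^0.
Orbital CFSE = -1.6Δ_oct = -1.6 × 27200 = -43520 cm⁻¹.
Excess pairs vs high-spin: 1 − 0 = 1; pairing cost = +23100 cm⁻¹.
Net CFSE = -43520 + 23100 = -20420 cm⁻¹.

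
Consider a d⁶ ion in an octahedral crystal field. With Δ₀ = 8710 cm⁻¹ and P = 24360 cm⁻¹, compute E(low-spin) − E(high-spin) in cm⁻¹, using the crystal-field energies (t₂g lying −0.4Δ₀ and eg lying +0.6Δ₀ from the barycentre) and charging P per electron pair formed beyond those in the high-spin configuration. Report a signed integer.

31300

High-spin d⁶ fills as t₂g⁴ eg² with CFSE 4(−0.4) + 2(+0.6) = -0.4Δ₀ = -3484 cm⁻¹.
For low-spin the configuration is t₂g⁶ eg⁰: orbital energy -2.4 × 8710 = -20904 cm⁻¹, and 2 additional pairs relative to high-spin add 48720 cm⁻¹, giving 27816 cm⁻¹.
E(LS) − E(HS) = 27816 − (-3484) = 31300 cm⁻¹.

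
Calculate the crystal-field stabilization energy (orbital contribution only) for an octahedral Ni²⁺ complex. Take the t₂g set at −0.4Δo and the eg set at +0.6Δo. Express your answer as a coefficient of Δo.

Ni sits in group 10; removing 2 electrons leaves Ni²⁺ with 10 − 2 = 8 d electrons.
Configuration: t₂g⁶ eg².
CFSE = 6(-0.4Δo) + 2(0.6Δo) = -2.4Δo + 1.2Δo = -1.2Δo.

-1.2 Δo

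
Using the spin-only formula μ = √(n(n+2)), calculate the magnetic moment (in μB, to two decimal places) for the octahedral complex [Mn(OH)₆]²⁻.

3.87 μB

Each OH⁻ contributes -1; 6 × (-1) = -6. With overall charge -2, Mn is in the +4 oxidation state.
Mn is in group 7, so Mn⁴⁺ is d³ (7 − 4 = 3).
Configuration: t₂g³ eg⁰ → 3 unpaired electrons.
μ(spin-only) = √[3(3+2)] = √15 ≈ 3.87 μB.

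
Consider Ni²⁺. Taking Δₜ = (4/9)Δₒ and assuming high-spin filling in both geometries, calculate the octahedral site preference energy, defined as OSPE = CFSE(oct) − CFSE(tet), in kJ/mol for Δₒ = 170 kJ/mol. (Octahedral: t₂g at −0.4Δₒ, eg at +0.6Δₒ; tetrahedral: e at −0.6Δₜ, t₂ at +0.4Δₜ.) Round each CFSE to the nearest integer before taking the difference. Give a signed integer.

-144

Ni is in group 10, so Ni²⁺ is d⁸ (10 − 2 = 8).
Octahedral high-spin t₂g⁶ eg²: CFSE = -1.2 × 170 = -204 kJ/mol.
Tetrahedral: e⁴ t₂⁴, CFSE = 4(−0.6) + 4(+0.4) = -0.8Δₜ = -0.8 × (4/9) × 170 = -60 kJ/mol.
Subtracting, OSPE = -204 − (-60) = -144 kJ/mol.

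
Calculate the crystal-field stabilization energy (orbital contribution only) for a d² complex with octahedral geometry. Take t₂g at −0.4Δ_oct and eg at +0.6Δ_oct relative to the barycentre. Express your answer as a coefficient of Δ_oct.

-0.8 Δ_oct

Configuration: t₂g² eg⁰.
CFSE = 2(-0.4Δ_oct) + 0(0.6Δ_oct) = -0.8Δ_oct + 0.0Δ_oct = -0.8Δ_oct.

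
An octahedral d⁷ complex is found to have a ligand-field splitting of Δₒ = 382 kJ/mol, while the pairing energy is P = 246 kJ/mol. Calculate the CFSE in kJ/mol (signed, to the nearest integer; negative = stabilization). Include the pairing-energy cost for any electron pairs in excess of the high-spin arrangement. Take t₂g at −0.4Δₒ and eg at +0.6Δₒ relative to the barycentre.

-442

With Δₒ > P the complex is low-spin.
Configuration: t₂g⁶ eg¹.
Orbital CFSE = -1.8Δₒ = -1.8 × 382 = -688 kJ/mol.
Excess pairs vs high-spin: 3 − 2 = 1; pairing cost = +246 kJ/mol.
Net CFSE = -688 + 246 = -442 kJ/mol.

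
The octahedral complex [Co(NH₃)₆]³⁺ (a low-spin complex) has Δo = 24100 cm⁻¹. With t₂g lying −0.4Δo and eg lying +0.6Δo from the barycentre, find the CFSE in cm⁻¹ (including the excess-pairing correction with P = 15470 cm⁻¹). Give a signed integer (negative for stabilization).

NH₃ is neutral, so the +3 overall charge sits on Co: oxidation state +3.
Co³⁺: group 9, so d-count = 9 − 3 = 6.
Configuration: t₂g⁶ eg⁰.
The orbital stabilization is -2.4Δo = -2.4 × 24100 = -57840 cm⁻¹.
Pairing penalty: 3 pairs vs 1 in the high-spin reference → 2 extra × P = 30940 cm⁻¹.
Overall CFSE = -57840 + 30940 = -26900 cm⁻¹.

-26900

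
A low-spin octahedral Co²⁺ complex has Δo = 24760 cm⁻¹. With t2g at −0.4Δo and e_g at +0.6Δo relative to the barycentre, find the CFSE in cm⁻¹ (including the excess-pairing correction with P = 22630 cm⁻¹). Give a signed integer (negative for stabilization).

-21938

Co²⁺: group 9, so d-count = 9 − 2 = 7.
Configuration: t2g^6 e_g^1.
The orbital stabilization is -1.8Δo = -1.8 × 24760 = -44568 cm⁻¹.
High-spin d⁷ would be t2g^5 e_g^2 with 2 pairs; low-spin has 3, so 1 excess pair costs +1P = +22630 cm⁻¹.
Overall CFSE = -44568 + 22630 = -21938 cm⁻¹.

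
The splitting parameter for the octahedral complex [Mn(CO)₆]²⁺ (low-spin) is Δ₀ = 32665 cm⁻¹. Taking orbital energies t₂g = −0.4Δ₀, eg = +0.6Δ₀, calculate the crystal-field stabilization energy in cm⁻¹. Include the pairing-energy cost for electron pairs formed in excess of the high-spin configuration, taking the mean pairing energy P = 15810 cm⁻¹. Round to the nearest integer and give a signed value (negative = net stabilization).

-33710

CO is neutral, so the +2 overall charge sits on Mn: oxidation state +2.
Group 7 minus oxidation state +2 gives a d⁵ configuration for Mn²⁺.
Electron filling gives t₂g⁵ eg⁰.
CFSE(orbital) = 5×(-0.4Δ₀) + 0×(0.6Δ₀) = -2.0Δ₀; with Δ₀ = 32665 cm⁻¹ that is -65330 cm⁻¹.
Pairing penalty: 2 pairs vs 0 in the high-spin reference → 2 extra × P = 31620 cm⁻¹.
Overall CFSE = -65330 + 31620 = -33710 cm⁻¹.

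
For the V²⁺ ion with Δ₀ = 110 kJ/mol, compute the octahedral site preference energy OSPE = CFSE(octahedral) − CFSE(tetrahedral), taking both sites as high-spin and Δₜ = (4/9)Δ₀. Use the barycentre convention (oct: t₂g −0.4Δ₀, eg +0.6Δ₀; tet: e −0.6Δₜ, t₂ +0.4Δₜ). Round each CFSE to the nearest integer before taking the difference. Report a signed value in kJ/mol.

V is in group 5, so V²⁺ is d³ (5 − 2 = 3).
Octahedral high-spin t₂g³ eg⁰: CFSE = -1.2 × 110 = -132 kJ/mol.
Tetrahedral: e² t₂¹, CFSE = 2(−0.6) + 1(+0.4) = -0.8Δₜ = -0.8 × (4/9) × 110 = -39 kJ/mol.
Subtracting, OSPE = -132 − (-39) = -93 kJ/mol.

-93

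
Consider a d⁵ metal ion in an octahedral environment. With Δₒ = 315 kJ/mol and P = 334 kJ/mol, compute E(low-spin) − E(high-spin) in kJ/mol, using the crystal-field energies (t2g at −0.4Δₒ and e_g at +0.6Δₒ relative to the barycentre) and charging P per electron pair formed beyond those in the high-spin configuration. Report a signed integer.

In the high-spin limit (t2g^3 e_g^2) the orbital term is 0.0Δₒ = 0 kJ/mol, with no excess pairing.
Low-spin: t2g^5 e_g^0, orbital CFSE = -2.0Δₒ = -630 kJ/mol; plus 2 excess pairs × P = +668 kJ/mol; total 38 kJ/mol.
E(LS) − E(HS) = 38 − (0) = 38 kJ/mol.

38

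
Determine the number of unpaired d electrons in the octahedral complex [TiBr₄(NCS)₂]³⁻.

1

Ligand charges: 4×(-1) from Br⁻ and 2×(-1) from NCS⁻ sum to -6; with overall charge -3, Ti is +3.
Ti³⁺: group 4, so d-count = 4 − 3 = 1.
Configuration: t₂g¹ eg⁰, giving 1 unpaired electron.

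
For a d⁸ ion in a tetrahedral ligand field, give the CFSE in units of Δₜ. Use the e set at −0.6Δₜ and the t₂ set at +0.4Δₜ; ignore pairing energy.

Tetrahedral splitting is small, so the complex is high-spin.
Configuration: e⁴ t₂⁴.
CFSE = 4(-0.6Δₜ) + 4(0.4Δₜ) = -2.4Δₜ + 1.6Δₜ = -0.8Δₜ.

-0.8 Δₜ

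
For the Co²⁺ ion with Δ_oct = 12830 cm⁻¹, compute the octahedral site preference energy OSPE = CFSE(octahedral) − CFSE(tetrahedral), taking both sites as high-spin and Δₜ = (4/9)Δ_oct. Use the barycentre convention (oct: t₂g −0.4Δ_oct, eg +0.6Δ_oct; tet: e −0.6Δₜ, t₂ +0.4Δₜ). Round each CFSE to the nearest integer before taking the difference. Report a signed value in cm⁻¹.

-3421

Co is in group 9, so Co²⁺ is d⁷ (9 − 2 = 7).
In an octahedral site d⁷ (HS) is t2g^5 e_g^2, giving CFSE(oct) = -0.8Δ_oct = -10264 cm⁻¹.
Tetrahedral: e^4 t2^3, CFSE = 4(−0.6) + 3(+0.4) = -1.2Δₜ = -1.2 × (4/9) × 12830 = -6843 cm⁻¹.
Subtracting, OSPE = -10264 − (-6843) = -3421 cm⁻¹.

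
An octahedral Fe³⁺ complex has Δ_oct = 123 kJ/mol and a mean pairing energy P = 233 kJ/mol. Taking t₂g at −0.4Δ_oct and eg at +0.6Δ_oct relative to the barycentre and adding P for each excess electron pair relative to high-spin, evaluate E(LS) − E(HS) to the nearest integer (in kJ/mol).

220

Fe³⁺: group 8, so d-count = 8 − 3 = 5.
High-spin d⁵ fills as t₂g³ eg² with CFSE 3(−0.4) + 2(+0.6) = 0.0Δ_oct = 0 kJ/mol.
Low-spin: t₂g⁵ eg⁰, orbital CFSE = -2.0Δ_oct = -246 kJ/mol; plus 2 excess pairs × P = +466 kJ/mol; total 220 kJ/mol.
The difference is 220 − (0) = 220 kJ/mol, so high-spin lies lower.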